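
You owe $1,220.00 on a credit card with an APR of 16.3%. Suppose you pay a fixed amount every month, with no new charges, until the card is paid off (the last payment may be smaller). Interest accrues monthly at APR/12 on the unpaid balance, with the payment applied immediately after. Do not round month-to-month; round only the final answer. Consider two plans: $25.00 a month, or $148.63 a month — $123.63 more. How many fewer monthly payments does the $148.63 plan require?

Monthly rate r = 16.3%/12 = 1.35833% = 0.0135833.
At $25.00/mo: n = ⌈−ln(1 − rB₀/P)/ln(1+r)⌉ = 81 payments (last $14.72); total interest = total paid − $1,220.00 = $794.72.
At $148.63/mo: 9 payments (last $113.44); total interest $82.48.
Payments saved = 81 − 9 = 72.

72 fewer payments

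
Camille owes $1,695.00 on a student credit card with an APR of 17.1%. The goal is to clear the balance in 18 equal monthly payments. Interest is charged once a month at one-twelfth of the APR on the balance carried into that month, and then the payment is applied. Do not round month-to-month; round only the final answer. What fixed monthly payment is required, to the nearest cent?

$107.42

Monthly rate r = 17.1%/12 = 1.425% = 0.01425.
Level-payment amortization: P = B₀·r / (1 − (1+r)^(−n)) = 1695.00·0.01425 / (1 − 1.01425^(−18)).
Denominator 1 − (1+r)^(−18) = 0.224842943.
P = 24.1538 / 0.224842943 ≈ 107.42.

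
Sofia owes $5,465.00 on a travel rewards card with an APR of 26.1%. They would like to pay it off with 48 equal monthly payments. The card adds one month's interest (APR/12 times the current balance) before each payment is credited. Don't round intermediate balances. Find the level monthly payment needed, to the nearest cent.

Monthly rate r = 26.1%/12 = 2.175% = 0.02175.
Level-payment amortization: P = B₀·r / (1 − (1+r)^(−n)) = 5465.00·0.02175 / (1 − 1.02175^(−48)).
Denominator 1 − (1+r)^(−48) = 0.643994282.
P = 118.864 / 0.643994282 ≈ 184.57.

$184.57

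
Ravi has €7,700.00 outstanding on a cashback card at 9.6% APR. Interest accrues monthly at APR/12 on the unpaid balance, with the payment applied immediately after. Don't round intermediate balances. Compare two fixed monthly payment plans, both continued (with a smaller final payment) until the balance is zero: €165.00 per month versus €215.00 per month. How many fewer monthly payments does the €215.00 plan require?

16 fewer payments

Monthly rate r = 9.6%/12 = 0.8% = 0.008.
At €165.00/mo: n = ⌈−ln(1 − rB₀/P)/ln(1+r)⌉ = 59 payments (last €107.55); total interest = total paid − €7,700.00 = €1,977.55.
At €215.00/mo: 43 payments (last €79.15); total interest €1,409.15.
Payments saved = 59 − 43 = 16.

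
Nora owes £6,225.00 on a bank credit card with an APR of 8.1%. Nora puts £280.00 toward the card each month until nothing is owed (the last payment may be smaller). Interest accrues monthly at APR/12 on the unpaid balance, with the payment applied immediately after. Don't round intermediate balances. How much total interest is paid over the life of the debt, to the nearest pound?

Monthly rate r = 8.1%/12 = 0.675% = 0.00675.
Payoff takes n = ⌈−ln(1 − rB₀/P)/ln(1+r)⌉ = ⌈24.170⌉ = 25 payments; the last is £47.67.
Total paid = 24·£280.00 + £47.67 = £6,767.67.
Total interest = total paid − principal = £6,767.67 − £6,225.00 = £542.67.

£543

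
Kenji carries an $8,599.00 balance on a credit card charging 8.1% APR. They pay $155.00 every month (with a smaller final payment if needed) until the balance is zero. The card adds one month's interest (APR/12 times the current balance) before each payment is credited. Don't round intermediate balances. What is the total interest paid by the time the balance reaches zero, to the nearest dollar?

Monthly rate r = 8.1%/12 = 0.675% = 0.00675.
Payoff takes n = ⌈−ln(1 − rB₀/P)/ln(1+r)⌉ = ⌈69.740⌉ = 70 payments; the last is $114.73.
Total paid = 69·$155.00 + $114.73 = $10,809.73.
Total interest = total paid − principal = $10,809.73 − $8,599.00 = $2,210.73.

$2,211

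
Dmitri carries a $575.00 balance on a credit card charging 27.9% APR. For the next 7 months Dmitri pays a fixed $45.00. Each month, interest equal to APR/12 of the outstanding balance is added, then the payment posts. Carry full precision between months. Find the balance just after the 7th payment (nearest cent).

$337.52

Monthly rate r = 27.9%/12 = 2.325% = 0.02325.
Each month: B ← B·(1+r) − $45.00.
Month 1: interest $13.37; balance after payment $543.37.
Month 2: interest $12.63; balance after payment $511.00.
Month 3: interest $11.88; balance after payment $477.88.
Month 4: interest $11.11; balance after payment $443.99.
Month 5: interest $10.32; balance after payment $409.32.
Month 6: interest $9.52; balance after payment $373.83.
Month 7: interest $8.69; balance after payment $337.52.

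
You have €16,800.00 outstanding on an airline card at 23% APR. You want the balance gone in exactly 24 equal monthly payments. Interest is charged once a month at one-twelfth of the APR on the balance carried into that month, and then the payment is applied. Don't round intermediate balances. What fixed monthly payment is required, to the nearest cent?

Monthly rate r = 23%/12 = 1.91667% = 0.0191667.
Level-payment amortization: P = B₀·r / (1 − (1+r)^(−n)) = 16800.00·0.0191667 / (1 − 1.01917^(−24)).
Denominator 1 − (1+r)^(−24) = 0.365962513.
P = 322 / 0.365962513 ≈ 879.87.

€879.87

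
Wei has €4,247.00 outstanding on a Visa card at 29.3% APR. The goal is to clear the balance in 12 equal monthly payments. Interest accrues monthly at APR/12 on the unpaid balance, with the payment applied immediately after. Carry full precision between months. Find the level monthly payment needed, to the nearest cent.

€412.57

Monthly rate r = 29.3%/12 = 2.44167% = 0.0244167.
Level-payment amortization: P = B₀·r / (1 − (1+r)^(−n)) = 4247.00·0.0244167 / (1 − 1.02442^(−12)).
Denominator 1 − (1+r)^(−12) = 0.251347338.
P = 103.698 / 0.251347338 ≈ 412.57.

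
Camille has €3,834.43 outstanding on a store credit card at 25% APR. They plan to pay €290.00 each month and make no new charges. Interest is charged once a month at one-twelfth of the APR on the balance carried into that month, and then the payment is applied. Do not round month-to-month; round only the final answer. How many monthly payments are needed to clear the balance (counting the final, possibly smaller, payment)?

16 payments

Monthly rate r = 25%/12 = 2.08333% = 0.0208333.
Recurrence: B ← B·(1+r) − €290.00.
Month 1: interest €79.88; balance after payment €3,624.31.
Month 2: interest €75.51; balance after payment €3,409.82.
Closed form: n = −ln(1 − rB₀/P)/ln(1+r) = −ln(0.72454)/ln(1.02083) ≈ 15.627, so the balance reaches zero during payment 16.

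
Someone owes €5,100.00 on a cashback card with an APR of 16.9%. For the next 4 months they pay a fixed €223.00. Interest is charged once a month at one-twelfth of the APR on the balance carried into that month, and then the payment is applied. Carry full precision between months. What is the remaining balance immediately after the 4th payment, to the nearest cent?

€4,482.41

Monthly rate r = 16.9%/12 = 1.40833% = 0.0140833.
Each month: B ← B·(1+r) − €223.00.
Month 1: interest €71.82; balance after payment €4,948.82.
Month 2: interest €69.70; balance after payment €4,795.52.
Month 3: interest €67.54; balance after payment €4,640.06.
Month 4: interest €65.35; balance after payment €4,482.41.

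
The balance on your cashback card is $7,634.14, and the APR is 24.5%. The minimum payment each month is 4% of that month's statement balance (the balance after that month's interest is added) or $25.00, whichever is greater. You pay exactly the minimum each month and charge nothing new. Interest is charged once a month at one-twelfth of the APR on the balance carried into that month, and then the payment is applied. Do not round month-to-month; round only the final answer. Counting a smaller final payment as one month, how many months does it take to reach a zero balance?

157 months

Monthly rate r = 24.5%/12 = 2.04167% = 0.0204167.
While 4% of the post-interest balance exceeds $25.00, each month B ← (B·(1+r))·(1 − 0.04), i.e. B shrinks by the factor (1+r)·0.96 = 0.9796.
This holds for months 1–123. Entering month 124 the balance is $605.01; 4% of the post-interest balance is now below $25.00, so the flat $25.00 minimum applies from here.
From month 124 a fixed $25.00 at rate r clears $605.01 in 34 more payments. Total: 123 + 34 = 157 months.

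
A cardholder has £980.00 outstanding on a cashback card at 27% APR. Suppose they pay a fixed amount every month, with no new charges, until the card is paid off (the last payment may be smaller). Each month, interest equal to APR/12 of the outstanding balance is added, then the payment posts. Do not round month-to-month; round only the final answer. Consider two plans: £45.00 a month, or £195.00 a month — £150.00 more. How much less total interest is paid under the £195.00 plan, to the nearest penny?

Monthly rate r = 27%/12 = 2.25% = 0.0225.
At £45.00/mo: n = ⌈−ln(1 − rB₀/P)/ln(1+r)⌉ = 31 payments (last £11.88); total interest = total paid − £980.00 = £381.88.
At £195.00/mo: 6 payments (last £77.15); total interest £72.15.
Interest saved = £381.88 − £72.15 = £309.73.

£309.73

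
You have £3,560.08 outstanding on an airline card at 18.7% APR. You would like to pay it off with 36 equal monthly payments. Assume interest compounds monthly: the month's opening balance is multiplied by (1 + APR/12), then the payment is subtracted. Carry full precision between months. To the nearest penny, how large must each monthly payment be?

Monthly rate r = 18.7%/12 = 1.55833% = 0.0155833.
Level-payment amortization: P = B₀·r / (1 − (1+r)^(−n)) = 3560.08·0.0155833 / (1 − 1.01558^(−36)).
Denominator 1 − (1+r)^(−36) = 0.426887795.
P = 55.4779 / 0.426887795 ≈ 129.96.

£129.96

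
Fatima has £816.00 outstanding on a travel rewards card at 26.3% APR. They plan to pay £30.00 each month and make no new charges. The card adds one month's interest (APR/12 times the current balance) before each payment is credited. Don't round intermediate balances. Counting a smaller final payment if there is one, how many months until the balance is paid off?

Monthly rate r = 26.3%/12 = 2.19167% = 0.0219167.
Recurrence: B ← B·(1+r) − £30.00.
Month 1: interest £17.88; balance after payment £803.88.
Month 2: interest £17.62; balance after payment £791.50.
Closed form: n = −ln(1 − rB₀/P)/ln(1+r) = −ln(0.40387)/ln(1.02192) ≈ 41.821, so the balance reaches zero during payment 42.

42 months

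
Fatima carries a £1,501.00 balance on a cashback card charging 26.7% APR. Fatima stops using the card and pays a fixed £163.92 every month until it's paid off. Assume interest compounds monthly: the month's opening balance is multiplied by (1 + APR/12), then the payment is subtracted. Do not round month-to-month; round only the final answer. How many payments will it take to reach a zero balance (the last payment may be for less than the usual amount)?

11 months

Monthly rate r = 26.7%/12 = 2.225% = 0.02225.
Recurrence: B ← B·(1+r) − £163.92.
Month 1: interest £33.40; balance after payment £1,370.48.
Month 2: interest £30.49; balance after payment £1,237.05.
Closed form: n = −ln(1 − rB₀/P)/ln(1+r) = −ln(0.79626)/ln(1.02225) ≈ 10.353, so the balance reaches zero during payment 11.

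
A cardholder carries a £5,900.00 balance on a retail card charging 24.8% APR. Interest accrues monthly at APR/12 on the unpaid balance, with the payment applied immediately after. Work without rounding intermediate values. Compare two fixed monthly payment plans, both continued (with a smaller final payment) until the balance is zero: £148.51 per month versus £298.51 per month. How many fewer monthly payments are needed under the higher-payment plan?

59 fewer payments

Monthly rate r = 24.8%/12 = 2.06667% = 0.0206667.
At £148.51/mo: n = ⌈−ln(1 − rB₀/P)/ln(1+r)⌉ = 85 payments (last £16.95); total interest = total paid − £5,900.00 = £6,591.79.
At £298.51/mo: 26 payments (last £199.84); total interest £1,762.59.
Payments saved = 85 − 26 = 59.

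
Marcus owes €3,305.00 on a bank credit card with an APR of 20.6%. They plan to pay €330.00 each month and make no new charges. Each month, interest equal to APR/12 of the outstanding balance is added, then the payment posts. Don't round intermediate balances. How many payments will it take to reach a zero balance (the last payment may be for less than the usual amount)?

12 payments

Monthly rate r = 20.6%/12 = 1.71667% = 0.0171667.
Recurrence: B ← B·(1+r) − €330.00.
Month 1: interest €56.74; balance after payment €3,031.74.
Month 2: interest €52.04; balance after payment €2,753.78.
Closed form: n = −ln(1 − rB₀/P)/ln(1+r) = −ln(0.82807)/ln(1.01717) ≈ 11.084, so the balance reaches zero during payment 12.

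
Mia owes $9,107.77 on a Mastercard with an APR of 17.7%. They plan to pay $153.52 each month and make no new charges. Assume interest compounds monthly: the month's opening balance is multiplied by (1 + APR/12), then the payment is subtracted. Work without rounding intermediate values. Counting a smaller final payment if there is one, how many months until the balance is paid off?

Monthly rate r = 17.7%/12 = 1.475% = 0.01475.
Recurrence: B ← B·(1+r) − $153.52.
Month 1: interest $134.34; balance after payment $9,088.59.
Month 2: interest $134.06; balance after payment $9,069.13.
Closed form: n = −ln(1 − rB₀/P)/ln(1+r) = −ln(0.12494)/ln(1.01475) ≈ 142.050, so the balance reaches zero during payment 143.

143 months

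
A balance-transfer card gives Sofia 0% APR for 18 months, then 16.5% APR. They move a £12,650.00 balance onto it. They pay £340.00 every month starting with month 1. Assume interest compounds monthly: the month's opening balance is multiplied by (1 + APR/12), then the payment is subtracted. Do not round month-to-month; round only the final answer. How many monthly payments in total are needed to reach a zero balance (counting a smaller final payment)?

41 months

Promo months 1–18 at r₀ = 0%/12 = 0; months 19+ at r₁ = 16.5%/12 = 0.01375.
After month 18 (no interest yet): B = £12,650.00 − 18·£340.00 = £6,530.00.
Then at r₁ with £340.00/mo: n₂ = −ln(1 − r₁·B/P)/ln(1+r₁) ≈ 22.45 → 23 more payments.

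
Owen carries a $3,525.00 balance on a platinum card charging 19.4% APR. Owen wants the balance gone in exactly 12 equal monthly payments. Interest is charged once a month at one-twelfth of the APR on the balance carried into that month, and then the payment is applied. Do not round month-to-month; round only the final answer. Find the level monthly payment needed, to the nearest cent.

$325.53

Monthly rate r = 19.4%/12 = 1.61667% = 0.0161667.
Level-payment amortization: P = B₀·r / (1 − (1+r)^(−n)) = 3525.00·0.0161667 / (1 − 1.01617^(−12)).
Denominator 1 − (1+r)^(−12) = 0.175063225.
P = 56.9875 / 0.175063225 ≈ 325.53.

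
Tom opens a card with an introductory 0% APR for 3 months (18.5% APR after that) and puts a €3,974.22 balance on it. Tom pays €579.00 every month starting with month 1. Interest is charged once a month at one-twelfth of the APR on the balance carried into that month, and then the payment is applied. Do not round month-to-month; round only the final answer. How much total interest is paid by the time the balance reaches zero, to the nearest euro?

€87

Promo months 1–3 at r₀ = 0%/12 = 0; months 4+ at r₁ = 18.5%/12 = 0.0154167.
After month 3 (no interest yet): B = €3,974.22 − 3·€579.00 = €2,237.22.
Then at r₁ with €579.00/mo: n₂ = −ln(1 − r₁·B/P)/ln(1+r₁) ≈ 4.01 → 5 more payments.
Total paid = 7·€579.00 + €8.42 = €4,061.42; interest = €4,061.42 − €3,974.22 = €87.20.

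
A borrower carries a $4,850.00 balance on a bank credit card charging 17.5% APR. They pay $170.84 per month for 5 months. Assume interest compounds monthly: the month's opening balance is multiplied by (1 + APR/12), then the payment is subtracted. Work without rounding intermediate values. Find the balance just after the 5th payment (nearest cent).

Monthly rate r = 17.5%/12 = 1.45833% = 0.0145833.
Each month: B ← B·(1+r) − $170.84.
Month 1: interest $70.73; balance after payment $4,749.89.
Month 2: interest $69.27; balance after payment $4,648.32.
Month 3: interest $67.79; balance after payment $4,545.27.
Month 4: interest $66.29; balance after payment $4,440.71.
Month 5: interest $64.76; balance after payment $4,334.63.

$4,334.63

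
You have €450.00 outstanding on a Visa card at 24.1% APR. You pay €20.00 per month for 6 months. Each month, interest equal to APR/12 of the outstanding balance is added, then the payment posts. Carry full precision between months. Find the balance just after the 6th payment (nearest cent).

€380.83

Monthly rate r = 24.1%/12 = 2.00833% = 0.0200833.
Each month: B ← B·(1+r) − €20.00.
Month 1: interest €9.04; balance after payment €439.04.
Month 2: interest €8.82; balance after payment €427.85.
Month 3: interest €8.59; balance after payment €416.45.
Month 4: interest €8.36; balance after payment €404.81.
Month 5: interest €8.13; balance after payment €392.94.
Month 6: interest €7.89; balance after payment €380.83.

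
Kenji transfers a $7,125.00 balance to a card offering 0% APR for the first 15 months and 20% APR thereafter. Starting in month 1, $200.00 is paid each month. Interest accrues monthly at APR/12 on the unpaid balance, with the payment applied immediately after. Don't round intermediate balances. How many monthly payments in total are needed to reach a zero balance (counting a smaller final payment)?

41 payments

Promo months 1–15 at r₀ = 0%/12 = 0; months 16+ at r₁ = 20%/12 = 0.0166667.
After month 15 (no interest yet): B = $7,125.00 − 15·$200.00 = $4,125.00.
Then at r₁ with $200.00/mo: n₂ = −ln(1 − r₁·B/P)/ln(1+r₁) ≈ 25.48 → 26 more payments.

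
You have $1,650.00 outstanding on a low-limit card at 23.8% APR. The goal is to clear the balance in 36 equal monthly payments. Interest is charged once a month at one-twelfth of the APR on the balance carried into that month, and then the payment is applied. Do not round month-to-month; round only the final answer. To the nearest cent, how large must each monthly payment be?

$64.56

Monthly rate r = 23.8%/12 = 1.98333% = 0.0198333.
Level-payment amortization: P = B₀·r / (1 − (1+r)^(−n)) = 1650.00·0.0198333 / (1 − 1.01983^(−36)).
Denominator 1 − (1+r)^(−36) = 0.506884449.
P = 32.725 / 0.506884449 ≈ 64.56.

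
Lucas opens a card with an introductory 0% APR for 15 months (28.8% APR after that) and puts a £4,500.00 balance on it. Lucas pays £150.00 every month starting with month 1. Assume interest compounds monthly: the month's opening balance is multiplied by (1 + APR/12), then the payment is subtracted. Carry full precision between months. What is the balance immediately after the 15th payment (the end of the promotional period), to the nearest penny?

£2,250.00

Promo months 1–15 at r₀ = 0%/12 = 0; months 16+ at r₁ = 28.8%/12 = 0.024.
After month 15 (no interest yet): B = £4,500.00 − 15·£150.00 = £2,250.00.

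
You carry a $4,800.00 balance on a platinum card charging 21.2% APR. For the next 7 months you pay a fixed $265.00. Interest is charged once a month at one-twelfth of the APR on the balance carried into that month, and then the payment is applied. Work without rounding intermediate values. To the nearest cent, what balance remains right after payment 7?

Monthly rate r = 21.2%/12 = 1.76667% = 0.0176667.
Each month: B ← B·(1+r) − $265.00.
Month 1: interest $84.80; balance after payment $4,619.80.
Month 2: interest $81.62; balance after payment $4,436.42.
Month 3: interest $78.38; balance after payment $4,249.79.
Month 4: interest $75.08; balance after payment $4,059.87.
Month 5: interest $71.72; balance after payment $3,866.60.
Month 6: interest $68.31; balance after payment $3,669.91.
Month 7: interest $64.84; balance after payment $3,469.74.

$3,469.74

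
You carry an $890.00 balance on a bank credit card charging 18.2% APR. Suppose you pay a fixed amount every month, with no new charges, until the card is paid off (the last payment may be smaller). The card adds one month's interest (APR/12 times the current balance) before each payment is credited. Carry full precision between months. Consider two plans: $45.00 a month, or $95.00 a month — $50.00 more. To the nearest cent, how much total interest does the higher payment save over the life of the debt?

Monthly rate r = 18.2%/12 = 1.51667% = 0.0151667.
At $45.00/mo: n = ⌈−ln(1 − rB₀/P)/ln(1+r)⌉ = 24 payments (last $31.19); total interest = total paid − $890.00 = $176.19.
At $95.00/mo: 11 payments (last $17.31); total interest $77.31.
Interest saved = $176.19 − $77.31 = $98.88.

$98.88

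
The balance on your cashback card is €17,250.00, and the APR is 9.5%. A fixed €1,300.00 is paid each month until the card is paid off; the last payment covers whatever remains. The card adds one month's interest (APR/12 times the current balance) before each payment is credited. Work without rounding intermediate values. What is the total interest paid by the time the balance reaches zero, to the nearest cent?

Monthly rate r = 9.5%/12 = 0.791667% = 0.00791667.
Payoff takes n = ⌈−ln(1 − rB₀/P)/ln(1+r)⌉ = ⌈14.075⌉ = 15 payments; the last is €97.35.
Total paid = 14·€1,300.00 + €97.35 = €18,297.35.
Total interest = total paid − principal = €18,297.35 − €17,250.00 = €1,047.35.

€1,047.35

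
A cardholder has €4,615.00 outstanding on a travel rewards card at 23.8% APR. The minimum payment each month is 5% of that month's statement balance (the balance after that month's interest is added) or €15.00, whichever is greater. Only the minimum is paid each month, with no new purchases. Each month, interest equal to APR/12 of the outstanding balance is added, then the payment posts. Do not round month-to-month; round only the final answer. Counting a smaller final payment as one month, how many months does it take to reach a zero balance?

113 months

Monthly rate r = 23.8%/12 = 1.98333% = 0.0198333.
While 5% of the post-interest balance exceeds €15.00, each month B ← (B·(1+r))·(1 − 0.05), i.e. B shrinks by the factor (1+r)·0.95 = 0.96884.
This holds for months 1–87. Entering month 88 the balance is €293.88; 5% of the post-interest balance is now below €15.00, so the flat €15.00 minimum applies from here.
From month 88 a fixed €15.00 at rate r clears €293.88 in 26 more payments. Total: 87 + 26 = 113 months.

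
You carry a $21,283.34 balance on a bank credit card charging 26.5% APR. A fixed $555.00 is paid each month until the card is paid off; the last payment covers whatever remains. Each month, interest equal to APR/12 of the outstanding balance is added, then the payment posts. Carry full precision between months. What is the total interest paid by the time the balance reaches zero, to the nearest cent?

$26,393.82

Monthly rate r = 26.5%/12 = 2.20833% = 0.0220833.
Payoff takes n = ⌈−ln(1 − rB₀/P)/ln(1+r)⌉ = ⌈85.904⌉ = 86 payments; the last is $502.16.
Total paid = 85·$555.00 + $502.16 = $47,677.16.
Total interest = total paid − principal = $47,677.16 − $21,283.34 = $26,393.82.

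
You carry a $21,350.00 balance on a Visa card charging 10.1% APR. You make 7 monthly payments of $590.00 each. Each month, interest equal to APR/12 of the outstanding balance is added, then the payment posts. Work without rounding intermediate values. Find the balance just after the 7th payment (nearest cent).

Monthly rate r = 10.1%/12 = 0.841667% = 0.00841667.
Each month: B ← B·(1+r) − $590.00.
Month 1: interest $179.70; balance after payment $20,939.70.
Month 2: interest $176.24; balance after payment $20,525.94.
Month 3: interest $172.76; balance after payment $20,108.70.
Month 4: interest $169.25; balance after payment $19,687.95.
Month 5: interest $165.71; balance after payment $19,263.65.
Month 6: interest $162.14; balance after payment $18,835.79.
Month 7: interest $158.53; balance after payment $18,404.32.

$18,404.32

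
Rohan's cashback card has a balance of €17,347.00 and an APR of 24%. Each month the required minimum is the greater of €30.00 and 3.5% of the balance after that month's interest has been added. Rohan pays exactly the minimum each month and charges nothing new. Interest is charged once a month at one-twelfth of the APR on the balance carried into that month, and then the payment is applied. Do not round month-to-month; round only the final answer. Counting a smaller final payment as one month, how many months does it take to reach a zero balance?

Monthly rate r = 24%/12 = 2% = 0.02.
While 3.5% of the post-interest balance exceeds €30.00, each month B ← (B·(1+r))·(1 − 0.035), i.e. B shrinks by the factor (1+r)·0.965 = 0.9843.
This holds for months 1–192. Entering month 193 the balance is €831.19; 3.5% of the post-interest balance is now below €30.00, so the flat €30.00 minimum applies from here.
From month 193 a fixed €30.00 at rate r clears €831.19 in 41 more payments. Total: 192 + 41 = 233 months.

233 months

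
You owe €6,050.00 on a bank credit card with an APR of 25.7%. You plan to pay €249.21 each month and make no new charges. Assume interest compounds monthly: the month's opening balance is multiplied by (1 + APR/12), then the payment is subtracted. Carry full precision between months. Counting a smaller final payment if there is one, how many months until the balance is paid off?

Monthly rate r = 25.7%/12 = 2.14167% = 0.0214167.
Recurrence: B ← B·(1+r) − €249.21.
Month 1: interest €129.57; balance after payment €5,930.36.
Month 2: interest €127.01; balance after payment €5,808.16.
Closed form: n = −ln(1 − rB₀/P)/ln(1+r) = −ln(0.48007)/ln(1.02142) ≈ 34.629, so the balance reaches zero during payment 35.

35 payments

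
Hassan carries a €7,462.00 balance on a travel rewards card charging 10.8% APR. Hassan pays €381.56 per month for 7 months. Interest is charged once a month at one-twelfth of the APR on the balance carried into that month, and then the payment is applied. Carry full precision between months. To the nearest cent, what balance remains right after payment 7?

Monthly rate r = 10.8%/12 = 0.9% = 0.009.
Each month: B ← B·(1+r) − €381.56.
Month 1: interest €67.16; balance after payment €7,147.60.
Month 2: interest €64.33; balance after payment €6,830.37.
Month 3: interest €61.47; balance after payment €6,510.28.
Month 4: interest €58.59; balance after payment €6,187.31.
Month 5: interest €55.69; balance after payment €5,861.44.
Month 6: interest €52.75; balance after payment €5,532.63.
Month 7: interest €49.79; balance after payment €5,200.86.

€5,200.86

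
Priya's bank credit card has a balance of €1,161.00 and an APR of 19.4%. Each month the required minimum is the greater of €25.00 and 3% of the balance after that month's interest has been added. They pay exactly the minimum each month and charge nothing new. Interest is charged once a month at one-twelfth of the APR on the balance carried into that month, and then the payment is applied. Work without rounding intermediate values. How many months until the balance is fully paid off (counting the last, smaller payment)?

Monthly rate r = 19.4%/12 = 1.61667% = 0.0161667.
While 3% of the post-interest balance exceeds €25.00, each month B ← (B·(1+r))·(1 − 0.03), i.e. B shrinks by the factor (1+r)·0.97 = 0.98568.
This holds for months 1–25. Entering month 26 the balance is €809.56; 3% of the post-interest balance is now below €25.00, so the flat €25.00 minimum applies from here.
From month 26 a fixed €25.00 at rate r clears €809.56 in 47 more payments. Total: 25 + 47 = 72 months.

72 months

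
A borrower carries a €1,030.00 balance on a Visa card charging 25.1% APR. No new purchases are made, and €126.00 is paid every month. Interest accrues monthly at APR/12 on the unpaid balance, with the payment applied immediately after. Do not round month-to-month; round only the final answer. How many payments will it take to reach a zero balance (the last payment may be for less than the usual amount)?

10 months

Monthly rate r = 25.1%/12 = 2.09167% = 0.0209167.
Recurrence: B ← B·(1+r) − €126.00.
Month 1: interest €21.54; balance after payment €925.54.
Month 2: interest €19.36; balance after payment €818.90.
Closed form: n = −ln(1 − rB₀/P)/ln(1+r) = −ln(0.82901)/ln(1.02092) ≈ 9.058, so the balance reaches zero during payment 10.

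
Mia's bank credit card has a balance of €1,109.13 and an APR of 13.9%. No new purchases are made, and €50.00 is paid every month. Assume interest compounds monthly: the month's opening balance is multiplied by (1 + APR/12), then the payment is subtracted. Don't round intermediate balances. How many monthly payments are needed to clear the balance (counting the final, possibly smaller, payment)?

Monthly rate r = 13.9%/12 = 1.15833% = 0.0115833.
Recurrence: B ← B·(1+r) − €50.00.
Month 1: interest €12.85; balance after payment €1,071.98.
Month 2: interest €12.42; balance after payment €1,034.39.
Closed form: n = −ln(1 − rB₀/P)/ln(1+r) = −ln(0.74305)/ln(1.01158) ≈ 25.788, so the balance reaches zero during payment 26.

26 months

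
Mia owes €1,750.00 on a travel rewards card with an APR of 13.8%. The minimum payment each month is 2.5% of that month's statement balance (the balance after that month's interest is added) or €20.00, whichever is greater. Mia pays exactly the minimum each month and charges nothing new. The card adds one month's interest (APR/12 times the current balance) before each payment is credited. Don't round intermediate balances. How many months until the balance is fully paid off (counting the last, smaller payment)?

111 months

Monthly rate r = 13.8%/12 = 1.15% = 0.0115.
While 2.5% of the post-interest balance exceeds €20.00, each month B ← (B·(1+r))·(1 − 0.025), i.e. B shrinks by the factor (1+r)·0.975 = 0.98621.
This holds for months 1–58. Entering month 59 the balance is €782.22; 2.5% of the post-interest balance is now below €20.00, so the flat €20.00 minimum applies from here.
From month 59 a fixed €20.00 at rate r clears €782.22 in 53 more payments. Total: 58 + 53 = 111 months.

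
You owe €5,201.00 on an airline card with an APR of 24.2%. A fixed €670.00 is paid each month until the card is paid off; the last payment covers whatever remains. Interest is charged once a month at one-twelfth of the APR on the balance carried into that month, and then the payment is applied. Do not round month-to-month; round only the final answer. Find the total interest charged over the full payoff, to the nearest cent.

Monthly rate r = 24.2%/12 = 2.01667% = 0.0201667.
Payoff takes n = ⌈−ln(1 − rB₀/P)/ln(1+r)⌉ = ⌈8.527⌉ = 9 payments; the last is €354.81.
Total paid = 8·€670.00 + €354.81 = €5,714.81.
Total interest = total paid − principal = €5,714.81 − €5,201.00 = €513.81.

€513.81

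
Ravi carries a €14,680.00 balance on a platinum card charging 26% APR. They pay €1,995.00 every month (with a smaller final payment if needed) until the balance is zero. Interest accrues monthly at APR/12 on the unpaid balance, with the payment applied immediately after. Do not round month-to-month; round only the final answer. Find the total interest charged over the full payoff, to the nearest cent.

Monthly rate r = 26%/12 = 2.16667% = 0.0216667.
Payoff takes n = ⌈−ln(1 − rB₀/P)/ln(1+r)⌉ = ⌈8.102⌉ = 9 payments; the last is €206.27.
Total paid = 8·€1,995.00 + €206.27 = €16,166.27.
Total interest = total paid − principal = €16,166.27 − €14,680.00 = €1,486.27.

€1,486.27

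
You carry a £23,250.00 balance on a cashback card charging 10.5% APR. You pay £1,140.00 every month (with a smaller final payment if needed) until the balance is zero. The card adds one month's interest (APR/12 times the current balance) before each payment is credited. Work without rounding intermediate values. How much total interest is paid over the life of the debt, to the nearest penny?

£2,473.01

Monthly rate r = 10.5%/12 = 0.875% = 0.00875.
Payoff takes n = ⌈−ln(1 − rB₀/P)/ln(1+r)⌉ = ⌈22.563⌉ = 23 payments; the last is £643.01.
Total paid = 22·£1,140.00 + £643.01 = £25,723.01.
Total interest = total paid − principal = £25,723.01 − £23,250.00 = £2,473.01.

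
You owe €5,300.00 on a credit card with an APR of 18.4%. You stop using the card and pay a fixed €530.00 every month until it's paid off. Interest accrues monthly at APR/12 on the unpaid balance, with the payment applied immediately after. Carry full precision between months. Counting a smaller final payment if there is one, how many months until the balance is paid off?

11 months

Monthly rate r = 18.4%/12 = 1.53333% = 0.0153333.
Recurrence: B ← B·(1+r) − €530.00.
Month 1: interest €81.27; balance after payment €4,851.27.
Month 2: interest €74.39; balance after payment €4,395.65.
Closed form: n = −ln(1 − rB₀/P)/ln(1+r) = −ln(0.84667)/ln(1.01533) ≈ 10.938, so the balance reaches zero during payment 11.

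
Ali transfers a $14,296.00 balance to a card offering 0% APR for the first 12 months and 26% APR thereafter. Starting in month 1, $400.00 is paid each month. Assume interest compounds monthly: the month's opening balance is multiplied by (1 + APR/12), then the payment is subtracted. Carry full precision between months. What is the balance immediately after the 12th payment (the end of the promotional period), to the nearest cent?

$9,496.00

Promo months 1–12 at r₀ = 0%/12 = 0; months 13+ at r₁ = 26%/12 = 0.0216667.
After month 12 (no interest yet): B = $14,296.00 − 12·$400.00 = $9,496.00.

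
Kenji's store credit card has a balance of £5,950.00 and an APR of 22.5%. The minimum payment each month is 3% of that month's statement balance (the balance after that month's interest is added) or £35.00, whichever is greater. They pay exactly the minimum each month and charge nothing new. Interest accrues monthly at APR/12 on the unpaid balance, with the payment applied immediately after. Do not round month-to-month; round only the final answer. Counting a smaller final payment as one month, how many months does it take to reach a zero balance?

Monthly rate r = 22.5%/12 = 1.875% = 0.01875.
While 3% of the post-interest balance exceeds £35.00, each month B ← (B·(1+r))·(1 − 0.03), i.e. B shrinks by the factor (1+r)·0.97 = 0.98819.
This holds for months 1–139. Entering month 140 the balance is £1,140.74; 3% of the post-interest balance is now below £35.00, so the flat £35.00 minimum applies from here.
From month 140 a fixed £35.00 at rate r clears £1,140.74 in 51 more payments. Total: 139 + 51 = 190 months.

190 months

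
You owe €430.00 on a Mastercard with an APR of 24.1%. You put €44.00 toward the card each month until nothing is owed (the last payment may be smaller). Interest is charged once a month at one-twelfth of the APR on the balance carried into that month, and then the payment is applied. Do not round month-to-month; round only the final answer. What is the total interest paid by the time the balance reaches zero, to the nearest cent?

€53.48

Monthly rate r = 24.1%/12 = 2.00833% = 0.0200833.
Payoff takes n = ⌈−ln(1 − rB₀/P)/ln(1+r)⌉ = ⌈10.988⌉ = 11 payments; the last is €43.48.
Total paid = 10·€44.00 + €43.48 = €483.48.
Total interest = total paid − principal = €483.48 − €430.00 = €53.48.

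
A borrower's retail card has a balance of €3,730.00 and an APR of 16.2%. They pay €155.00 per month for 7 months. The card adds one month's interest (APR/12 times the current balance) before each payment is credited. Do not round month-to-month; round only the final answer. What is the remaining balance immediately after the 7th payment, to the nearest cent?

Monthly rate r = 16.2%/12 = 1.35% = 0.0135.
Each month: B ← B·(1+r) − €155.00.
Month 1: interest €50.35; balance after payment €3,625.36.
Month 2: interest €48.94; balance after payment €3,519.30.
Month 3: interest €47.51; balance after payment €3,411.81.
Month 4: interest €46.06; balance after payment €3,302.87.
Month 5: interest €44.59; balance after payment €3,192.46.
Month 6: interest €43.10; balance after payment €3,080.55.
Month 7: interest €41.59; balance after payment €2,967.14.

€2,967.14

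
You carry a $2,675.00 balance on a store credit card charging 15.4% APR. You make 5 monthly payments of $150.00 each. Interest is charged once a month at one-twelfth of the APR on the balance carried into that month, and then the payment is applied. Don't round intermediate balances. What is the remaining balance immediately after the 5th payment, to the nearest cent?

$2,081.61

Monthly rate r = 15.4%/12 = 1.28333% = 0.0128333.
Each month: B ← B·(1+r) − $150.00.
Month 1: interest $34.33; balance after payment $2,559.33.
Month 2: interest $32.84; balance after payment $2,442.17.
Month 3: interest $31.34; balance after payment $2,323.52.
Month 4: interest $29.82; balance after payment $2,203.33.
Month 5: interest $28.28; balance after payment $2,081.61.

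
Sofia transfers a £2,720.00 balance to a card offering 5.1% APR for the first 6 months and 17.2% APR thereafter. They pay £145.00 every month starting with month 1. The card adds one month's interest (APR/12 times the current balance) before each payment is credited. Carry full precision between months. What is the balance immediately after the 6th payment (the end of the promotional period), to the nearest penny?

Promo months 1–6 at r₀ = 5.1%/12 = 0.00425; months 7+ at r₁ = 17.2%/12 = 0.0143333.
After month 6: iterate B ← B·(1+r₀) − £145.00 for 6 months → £1,910.80.

£1,910.80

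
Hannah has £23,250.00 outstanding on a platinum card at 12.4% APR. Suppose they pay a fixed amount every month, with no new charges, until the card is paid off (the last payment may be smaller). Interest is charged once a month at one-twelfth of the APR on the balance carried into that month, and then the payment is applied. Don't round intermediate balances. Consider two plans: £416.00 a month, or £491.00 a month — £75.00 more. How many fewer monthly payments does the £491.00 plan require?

18 fewer payments

Monthly rate r = 12.4%/12 = 1.03333% = 0.0103333.
At £416.00/mo: n = ⌈−ln(1 − rB₀/P)/ln(1+r)⌉ = 84 payments (last £338.50); total interest = total paid − £23,250.00 = £11,616.50.
At £491.00/mo: 66 payments (last £180.53); total interest £8,845.53.
Payments saved = 84 − 66 = 18.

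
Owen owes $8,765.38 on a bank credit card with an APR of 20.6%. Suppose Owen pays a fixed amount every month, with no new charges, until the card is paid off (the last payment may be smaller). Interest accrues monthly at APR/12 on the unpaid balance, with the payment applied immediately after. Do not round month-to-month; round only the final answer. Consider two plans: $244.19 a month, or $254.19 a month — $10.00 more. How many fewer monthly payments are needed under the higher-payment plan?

4 fewer payments

Monthly rate r = 20.6%/12 = 1.71667% = 0.0171667.
At $244.19/mo: n = ⌈−ln(1 − rB₀/P)/ln(1+r)⌉ = 57 payments (last $64.75); total interest = total paid − $8,765.38 = $4,974.01.
At $254.19/mo: 53 payments (last $169.51); total interest $4,622.01.
Payments saved = 57 − 53 = 4.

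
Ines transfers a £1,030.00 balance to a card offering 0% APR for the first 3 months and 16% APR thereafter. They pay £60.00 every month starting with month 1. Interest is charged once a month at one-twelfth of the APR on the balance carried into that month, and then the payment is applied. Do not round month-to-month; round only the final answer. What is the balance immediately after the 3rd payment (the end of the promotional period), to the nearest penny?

£850.00

Promo months 1–3 at r₀ = 0%/12 = 0; months 4+ at r₁ = 16%/12 = 0.0133333.
After month 3 (no interest yet): B = £1,030.00 − 3·£60.00 = £850.00.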